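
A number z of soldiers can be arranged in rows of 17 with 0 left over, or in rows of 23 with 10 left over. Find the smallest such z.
M = 17 × 23 = 391. M₁ = 23, y₁ ≡ 3 (mod 17). M₂ = 17, y₂ ≡ 19 (mod 23). z = 0×23×3 + 10×17×19 ≡ 102 (mod 391)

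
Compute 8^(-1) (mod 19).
Since 19 is prime, by Fermat 8^(-1) ≡ 8^{17} ≡ 12 (mod 19). Verify: 8 × 12 = 96 ≡ 1 (mod 19)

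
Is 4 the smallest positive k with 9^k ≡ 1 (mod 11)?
Powers of 9 mod 11: 9^1≡9, 9^2≡4, 9^3≡3, 9^4≡5, 9^5≡1. 9^4≡5≢1, so ord ≠ 4. No, the actual order is 5.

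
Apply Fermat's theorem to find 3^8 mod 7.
By Fermat: 3^{6} ≡ 1 mod 7. So 3^{8} = 3^{6} · 3^{2} ≡ 3^{2} ≡ 2 mod 7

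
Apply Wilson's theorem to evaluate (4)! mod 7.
(6)! = (4)! × (5) × (6) ≡ -1 mod 7. So (4)! ≡ -1 × [(6)(5)]^(-1) ≡ 3 mod 7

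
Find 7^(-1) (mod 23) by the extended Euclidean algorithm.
Extended GCD: 7(10) + 23(-3) = 1. So 7^(-1) ≡ 10 (mod 23). Verify: 7 × 10 = 70 ≡ 1 (mod 23)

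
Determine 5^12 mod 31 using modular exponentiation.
By repeated squaring (mod 31): 5^{1}≡5, 5^{2}≡25, 5^{4}≡5, 5^{8}≡25. Then 5^{12} = 5^{8+4} ≡ 25 × 5 ≡ 1 (mod 31)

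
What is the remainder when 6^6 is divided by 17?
By repeated squaring (mod 17): 6^{1}≡6, 6^{2}≡2, 6^{4}≡4. Then 6^{6} = 6^{4+2} ≡ 4 × 2 ≡ 8 (mod 17)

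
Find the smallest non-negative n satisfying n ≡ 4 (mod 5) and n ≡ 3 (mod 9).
M = 5 × 9 = 45. M₁ = 9, y₁ ≡ 4 (mod 5). M₂ = 5, y₂ ≡ 2 (mod 9). n = 4×9×4 + 3×5×2 ≡ 39 (mod 45)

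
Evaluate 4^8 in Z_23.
By repeated squaring mod 23: 4^{1}≡4, 4^{2}≡16, 4^{4}≡3, 4^{8}≡9. So 4^{8} ≡ 9 mod 23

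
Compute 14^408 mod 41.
Using Fermat: 14^{40} ≡ 1 mod 41. 408 ≡ 8 mod 40. So 14^{408} ≡ 14^{8} ≡ 1 mod 41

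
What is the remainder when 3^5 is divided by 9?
By repeated squaring (mod 9): 3^{1}≡3, 3^{2}≡0, 3^{4}≡0. Then 3^{5} = 3^{4+1} ≡ 0 × 3 ≡ 0 (mod 9)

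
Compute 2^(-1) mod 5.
Since 5 is prime, by Fermat 2^(-1) ≡ 2^{3} ≡ 3 mod 5. Verify: 2 × 3 = 6 ≡ 1 mod 5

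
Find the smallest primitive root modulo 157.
g = 5. For each prime q|156: 5^{78}≡156, 5^{52}≡12, 5^{12}≡130, none ≡ 1, so ord_157(5) = 156 and 5 is a primitive root.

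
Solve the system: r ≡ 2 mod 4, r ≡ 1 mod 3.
M = 4 × 3 = 12. M₁ = 3, y₁ ≡ 3 mod 4. M₂ = 4, y₂ ≡ 1 mod 3. r = 2×3×3 + 1×4×1 ≡ 10 mod 12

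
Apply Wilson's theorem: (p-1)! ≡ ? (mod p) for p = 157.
By Wilson's theorem, (156)! ≡ -1 ≡ 156 (mod 157)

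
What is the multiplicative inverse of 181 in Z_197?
Since 197 is prime, by Fermat 181^(-1) ≡ 181^{195} ≡ 160 (mod 197). Verify: 181 × 160 = 28960 ≡ 1 (mod 197)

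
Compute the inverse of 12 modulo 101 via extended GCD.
Extended GCD: 12(-42) + 101(5) = 1. So 12^(-1) ≡ -42 ≡ 59 (mod 101). Verify: 12 × 59 = 708 ≡ 1 (mod 101)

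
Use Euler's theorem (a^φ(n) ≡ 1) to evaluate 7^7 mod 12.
By Euler: 7^{4} ≡ 1 (mod 12) since gcd(7, 12) = 1. 7 = 1×4 + 3. So 7^{7} ≡ 7^{3} ≡ 7 (mod 12)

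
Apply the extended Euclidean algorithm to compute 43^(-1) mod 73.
Extended GCD: 43(17) + 73(-10) = 1. So 43^(-1) ≡ 17 mod 73. Verify: 43 × 17 = 731 ≡ 1 mod 73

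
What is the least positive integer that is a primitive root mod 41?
g = 6. For each prime q|40: 6^{20}≡40, 6^{8}≡10, none ≡ 1, so ord_41(6) = 40 and 6 is a primitive root.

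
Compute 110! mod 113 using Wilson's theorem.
(112)! = (110)! × (111) × (112) ≡ -1 mod 113. So (110)! ≡ -1 × [(112)(111)]^(-1) ≡ 56 mod 113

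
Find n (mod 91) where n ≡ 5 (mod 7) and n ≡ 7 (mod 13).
M = 7 × 13 = 91. M₁ = 13, y₁ ≡ 6 (mod 7). M₂ = 7, y₂ ≡ 2 (mod 13). n = 5×13×6 + 7×7×2 ≡ 33 (mod 91)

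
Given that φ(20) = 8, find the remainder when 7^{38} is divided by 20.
By Euler: 7^{8} ≡ 1 (mod 20) since gcd(7, 20) = 1. 38 = 4×8 + 6. So 7^{38} ≡ 7^{6} ≡ 9 (mod 20)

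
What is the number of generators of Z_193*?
A prime p has φ(p-1) primitive roots; here φ(192) = 64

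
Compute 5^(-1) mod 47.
Since 47 is prime, by Fermat 5^(-1) ≡ 5^{45} ≡ 19 mod 47. Verify: 5 × 19 = 95 ≡ 1 mod 47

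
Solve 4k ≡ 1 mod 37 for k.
Since 37 is prime, by Fermat 4^(-1) ≡ 4^{35} ≡ 28 mod 37. Verify: 4 × 28 = 112 ≡ 1 mod 37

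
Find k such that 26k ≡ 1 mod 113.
Since 113 is prime, by Fermat 26^(-1) ≡ 26^{111} ≡ 100 mod 113. Verify: 26 × 100 = 2600 ≡ 1 mod 113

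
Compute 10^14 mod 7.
Using Fermat: 10^{6} ≡ 1 mod 7. 14 ≡ 2 mod 6. So 10^{14} ≡ 10^{2} ≡ 2 mod 7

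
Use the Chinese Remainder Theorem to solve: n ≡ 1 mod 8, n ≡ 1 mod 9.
M = 8 × 9 = 72. M₁ = 9, y₁ ≡ 1 mod 8. M₂ = 8, y₂ ≡ 8 mod 9. n = 1×9×1 + 1×8×8 ≡ 1 mod 72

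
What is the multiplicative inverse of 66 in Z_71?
Since 71 is prime, by Fermat 66^(-1) ≡ 66^{69} ≡ 14 (mod 71). Verify: 66 × 14 = 924 ≡ 1 (mod 71)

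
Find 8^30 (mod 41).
By repeated squaring (mod 41): 8^{1}≡8, 8^{2}≡23, 8^{4}≡37, 8^{8}≡16, 8^{16}≡10. Then 8^{30} = 8^{16+8+4+2} ≡ 10 × 16 × 37 × 23 ≡ 40 (mod 41)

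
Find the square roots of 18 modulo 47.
The square roots of 18 mod 47 are 21 and 26. Verify: 21² = 441 ≡ 18 mod 47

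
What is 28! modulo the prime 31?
(30)! = (28)! × (29) × (30) ≡ -1 (mod 31). So (28)! ≡ -1 × [(30)(29)]^(-1) ≡ 15 (mod 31)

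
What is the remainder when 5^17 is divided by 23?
By repeated squaring mod 23: 5^{1}≡5, 5^{2}≡2, 5^{4}≡4, 5^{8}≡16, 5^{16}≡3. Then 5^{17} = 5^{16+1} ≡ 3 × 5 ≡ 15 mod 23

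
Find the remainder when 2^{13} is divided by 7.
By Fermat: 2^{6} ≡ 1 (mod 7). 13 = 2×6 + 1. So 2^{13} ≡ 2^{1} ≡ 2 (mod 7)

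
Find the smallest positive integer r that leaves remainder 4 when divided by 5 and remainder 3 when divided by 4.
M = 5 × 4 = 20. M₁ = 4, y₁ ≡ 4 mod 5. M₂ = 5, y₂ ≡ 1 mod 4. r = 4×4×4 + 3×5×1 ≡ 19 mod 20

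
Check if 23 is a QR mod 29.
By Euler's criterion: 23^{14} ≡ 1 mod 29. Since this equals 1, 23 is a QR.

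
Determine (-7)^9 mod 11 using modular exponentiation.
By repeated squaring (mod 11): (-7)^{1}≡4, (-7)^{2}≡5, (-7)^{4}≡3, (-7)^{8}≡9. Then (-7)^{9} = (-7)^{8+1} ≡ 9 × 4 ≡ 3 (mod 11)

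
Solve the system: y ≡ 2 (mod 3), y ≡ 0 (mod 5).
M = 3 × 5 = 15. M₁ = 5, y₁ ≡ 2 (mod 3). M₂ = 3, y₂ ≡ 2 (mod 5). y = 2×5×2 + 0×3×2 ≡ 5 (mod 15)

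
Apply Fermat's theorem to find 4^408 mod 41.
By Fermat: 4^{40} ≡ 1 mod 41. 408 ≡ 8 mod 40. So 4^{408} ≡ 4^{8} ≡ 18 mod 41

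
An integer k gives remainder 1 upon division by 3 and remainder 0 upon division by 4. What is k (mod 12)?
M = 3 × 4 = 12. M₁ = 4, y₁ ≡ 1 (mod 3). M₂ = 3, y₂ ≡ 3 (mod 4). k = 1×4×1 + 0×3×3 ≡ 4 (mod 12)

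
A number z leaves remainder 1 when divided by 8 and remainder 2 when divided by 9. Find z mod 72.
M = 8 × 9 = 72. M₁ = 9, y₁ ≡ 1 mod 8. M₂ = 8, y₂ ≡ 8 mod 9. z = 1×9×1 + 2×8×8 ≡ 65 mod 72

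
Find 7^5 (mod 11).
By repeated squaring (mod 11): 7^{1}≡7, 7^{2}≡5, 7^{4}≡3. Then 7^{5} = 7^{4+1} ≡ 3 × 7 ≡ 10 (mod 11)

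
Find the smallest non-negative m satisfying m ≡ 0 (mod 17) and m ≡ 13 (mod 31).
M = 17 × 31 = 527. M₁ = 31, y₁ ≡ 11 (mod 17). M₂ = 17, y₂ ≡ 11 (mod 31). m = 0×31×11 + 13×17×11 ≡ 323 (mod 527)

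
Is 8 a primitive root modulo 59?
ord_59(8) divides 58. For each prime q|58: 8^{29}≡58, 8^{2}≡5, none ≡ 1. So 8 has order 58 and is a primitive root mod 59.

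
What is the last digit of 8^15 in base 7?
Using Fermat: 8^{6} ≡ 1 (mod 7). 15 ≡ 3 (mod 6). So 8^{15} ≡ 8^{3} ≡ 1 (mod 7)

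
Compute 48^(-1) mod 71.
Since 71 is prime, by Fermat 48^(-1) ≡ 48^{69} ≡ 37 mod 71. Verify: 48 × 37 = 1776 ≡ 1 mod 71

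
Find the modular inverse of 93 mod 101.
Since 101 is prime, by Fermat 93^(-1) ≡ 93^{99} ≡ 63 mod 101. Verify: 93 × 63 = 5859 ≡ 1 mod 101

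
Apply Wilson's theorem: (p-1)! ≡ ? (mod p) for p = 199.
By Wilson's theorem, (198)! ≡ -1 ≡ 198 (mod 199)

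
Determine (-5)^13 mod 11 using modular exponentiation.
Using Fermat: (-5)^{10} ≡ 1 (mod 11). 13 ≡ 3 (mod 10). So (-5)^{13} ≡ (-5)^{3} ≡ 7 (mod 11)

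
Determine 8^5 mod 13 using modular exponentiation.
By repeated squaring mod 13: 8^{1}≡8, 8^{2}≡12, 8^{4}≡1. Then 8^{5} = 8^{4+1} ≡ 1 × 8 ≡ 8 mod 13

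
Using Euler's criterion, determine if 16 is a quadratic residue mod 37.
By Euler's criterion: 16^{18} ≡ 1 (mod 37). Since this equals 1, 16 is a QR.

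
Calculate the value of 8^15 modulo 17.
By repeated squaring (mod 17): 8^{1}≡8, 8^{2}≡13, 8^{4}≡16, 8^{8}≡1. Then 8^{15} = 8^{8+4+2+1} ≡ 1 × 16 × 13 × 8 ≡ 15 (mod 17)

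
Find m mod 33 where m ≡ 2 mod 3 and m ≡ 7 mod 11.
M = 3 × 11 = 33. M₁ = 11, y₁ ≡ 2 mod 3. M₂ = 3, y₂ ≡ 4 mod 11. m = 2×11×2 + 7×3×4 ≡ 29 mod 33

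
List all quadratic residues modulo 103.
Squares in Z_103*: {1, 2, 4, 7, 8, 9, 13, 14, 15, 16, 17, 18, 19, 23, 25, 26, 28, 29, 30, 32, 33, 34, 36, 38, 41, 46, 49, 50, 52, 55, 56, 58, 59, 60, 61, 63, 64, 66, 68, 72, 76, 79, 81, 82, 83, 91, 92, 93, 97, 98, 100}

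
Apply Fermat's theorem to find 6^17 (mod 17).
By Fermat: 6^{16} ≡ 1 (mod 17). So 6^{17} = 6^{16} · 6^{1} ≡ 6^{1} ≡ 6 (mod 17)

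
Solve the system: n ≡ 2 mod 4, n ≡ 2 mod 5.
M = 4 × 5 = 20. M₁ = 5, y₁ ≡ 1 mod 4. M₂ = 4, y₂ ≡ 4 mod 5. n = 2×5×1 + 2×4×4 ≡ 2 mod 20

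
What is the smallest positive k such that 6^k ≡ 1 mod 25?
Powers of 6 mod 25: 6^1≡6, 6^2≡11, 6^3≡16, 6^4≡21, 6^5≡1. So the order of 6 is 5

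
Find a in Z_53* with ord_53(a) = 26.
4 has order 26 mod 53 since 4^{26} ≡ 1 (mod 53) and no smaller power works.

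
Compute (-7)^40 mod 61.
By repeated squaring (mod 61): (-7)^{1}≡54, (-7)^{2}≡49, (-7)^{4}≡22, (-7)^{8}≡57, (-7)^{16}≡16, (-7)^{32}≡12. Then (-7)^{40} = (-7)^{32+8} ≡ 12 × 57 ≡ 13 (mod 61)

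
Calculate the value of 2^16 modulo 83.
By repeated squaring (mod 83): 2^{1}≡2, 2^{2}≡4, 2^{4}≡16, 2^{8}≡7, 2^{16}≡49. So 2^{16} ≡ 49 (mod 83)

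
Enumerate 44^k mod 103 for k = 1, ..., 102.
44^1, 44^2, ..., 44^{102} mod 103: [44, 82, 3, 29, 40, 9, 87, 17, 27, 55, 51, 81, 62, 50, 37, 83, 47, 8, 43, 38, 24, 26, 11, 72, 78, 33, 10, 28, 99, 30, 84, 91, 90, 46, 67, 64, 35, 98, 89, 2, 88, 61, 6, 58, 80, 18, 71, 34, 54, 7, 102, 59, 21, 100, 74, 63, 94, 16, 86, 76, 48, 52, 22, 41, 53, 66, 20, 56, 95, 60, 65, 79, 77, 92, 31, 25, 70, 93, 75, 4, 73, 19, 12, 13, 57, 36, 39, 68, 5, 14, 101, 15, 42, 97, 45, 23, 85, 32, 69, 49, 96, 1]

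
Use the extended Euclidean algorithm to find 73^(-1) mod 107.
Extended GCD: 73(22) + 107(-15) = 1. So 73^(-1) ≡ 22 (mod 107). Verify: 73 × 22 = 1606 ≡ 1 (mod 107)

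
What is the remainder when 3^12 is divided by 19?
By repeated squaring (mod 19): 3^{1}≡3, 3^{2}≡9, 3^{4}≡5, 3^{8}≡6. Then 3^{12} = 3^{8+4} ≡ 6 × 5 ≡ 11 (mod 19)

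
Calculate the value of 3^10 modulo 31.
By repeated squaring (mod 31): 3^{1}≡3, 3^{2}≡9, 3^{4}≡19, 3^{8}≡20. Then 3^{10} = 3^{8+2} ≡ 20 × 9 ≡ 25 (mod 31)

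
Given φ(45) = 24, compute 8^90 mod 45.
By Euler: 8^{24} ≡ 1 mod 45 since gcd(8, 45) = 1. 90 = 3×24 + 18. So 8^{90} ≡ 8^{18} ≡ 19 mod 45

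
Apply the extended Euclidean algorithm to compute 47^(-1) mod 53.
Extended GCD: 47(-9) + 53(8) = 1. So 47^(-1) ≡ -9 ≡ 44 (mod 53). Verify: 47 × 44 = 2068 ≡ 1 (mod 53)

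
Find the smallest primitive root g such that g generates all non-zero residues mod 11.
g = 2. Powers: [2, 4, 8, 5, 10, 9, 7, 3, 6, ...] generates all 10 non-zero residues.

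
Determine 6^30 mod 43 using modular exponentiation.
By repeated squaring (mod 43): 6^{1}≡6, 6^{2}≡36, 6^{4}≡6, 6^{8}≡36, 6^{16}≡6. Then 6^{30} = 6^{16+8+4+2} ≡ 6 × 36 × 6 × 36 ≡ 1 (mod 43)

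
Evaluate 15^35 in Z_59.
By repeated squaring mod 59: 15^{1}≡15, 15^{2}≡48, 15^{4}≡3, 15^{8}≡9, 15^{16}≡22, 15^{32}≡12. Then 15^{35} = 15^{32+2+1} ≡ 12 × 48 × 15 ≡ 26 mod 59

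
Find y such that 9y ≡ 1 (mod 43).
Since 43 is prime, by Fermat 9^(-1) ≡ 9^{41} ≡ 24 (mod 43). Verify: 9 × 24 = 216 ≡ 1 (mod 43)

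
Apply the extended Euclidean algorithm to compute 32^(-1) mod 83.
Extended GCD: 32(13) + 83(-5) = 1. So 32^(-1) ≡ 13 mod 83. Verify: 32 × 13 = 416 ≡ 1 mod 83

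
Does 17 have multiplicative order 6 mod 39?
Powers of 17 mod 39: 17^1≡17, 17^2≡16, 17^3≡38, 17^4≡22, 17^5≡23, 17^6≡1. First k with 17^k≡1 is k=6. Yes, ord_39(17) = 6.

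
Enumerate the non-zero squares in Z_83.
Quadratic residues modulo 83: {1, 3, 4, 7, 9, 10, 11, 12, 16, 17, 21, 23, 25, 26, 27, 28, 29, 30, 31, 33, 36, 37, 38, 40, 41, 44, 48, 49, 51, 59, 61, 63, 64, 65, 68, 69, 70, 75, 77, 78, 81}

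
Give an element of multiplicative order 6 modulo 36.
31 has order 6 mod 36 since 31^{6} ≡ 1 (mod 36) and no smaller power works.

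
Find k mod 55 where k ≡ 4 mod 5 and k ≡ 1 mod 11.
M = 5 × 11 = 55. M₁ = 11, y₁ ≡ 1 mod 5. M₂ = 5, y₂ ≡ 9 mod 11. k = 4×11×1 + 1×5×9 ≡ 34 mod 55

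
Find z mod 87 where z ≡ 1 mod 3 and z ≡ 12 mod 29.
M = 3 × 29 = 87. M₁ = 29, y₁ ≡ 2 mod 3. M₂ = 3, y₂ ≡ 10 mod 29. z = 1×29×2 + 12×3×10 ≡ 70 mod 87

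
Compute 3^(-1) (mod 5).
Since 5 is prime, by Fermat 3^(-1) ≡ 3^{3} ≡ 2 (mod 5). Verify: 3 × 2 = 6 ≡ 1 (mod 5)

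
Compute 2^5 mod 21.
By repeated squaring mod 21: 2^{1}≡2, 2^{2}≡4, 2^{4}≡16. Then 2^{5} = 2^{4+1} ≡ 16 × 2 ≡ 11 mod 21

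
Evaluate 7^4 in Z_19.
7^{4} = 2401 ≡ 7 (mod 19)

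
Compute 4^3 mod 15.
4^{3} = 64 ≡ 4 mod 15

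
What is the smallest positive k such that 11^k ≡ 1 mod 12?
Powers of 11 mod 12: 11^1≡11, 11^2≡1. ord_12(11) = 2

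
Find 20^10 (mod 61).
By repeated squaring (mod 61): 20^{1}≡20, 20^{2}≡34, 20^{4}≡58, 20^{8}≡9. Then 20^{10} = 20^{8+2} ≡ 9 × 34 ≡ 1 (mod 61)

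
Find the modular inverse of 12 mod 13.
Since 13 is prime, by Fermat 12^(-1) ≡ 12^{11} ≡ 12 (mod 13). Verify: 12 × 12 = 144 ≡ 1 (mod 13)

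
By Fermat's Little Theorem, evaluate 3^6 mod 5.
By Fermat: 3^{4} ≡ 1 (mod 5). So 3^{6} = 3^{4} · 3^{2} ≡ 3^{2} ≡ 4 (mod 5)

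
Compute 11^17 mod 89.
By repeated squaring (mod 89): 11^{1}≡11, 11^{2}≡32, 11^{4}≡45, 11^{8}≡67, 11^{16}≡39. Then 11^{17} = 11^{16+1} ≡ 39 × 11 ≡ 73 (mod 89)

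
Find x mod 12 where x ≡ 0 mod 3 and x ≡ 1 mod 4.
M = 3 × 4 = 12. M₁ = 4, y₁ ≡ 1 mod 3. M₂ = 3, y₂ ≡ 3 mod 4. x = 0×4×1 + 1×3×3 ≡ 9 mod 12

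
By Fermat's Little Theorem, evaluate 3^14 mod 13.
By Fermat: 3^{12} ≡ 1 (mod 13). So 3^{14} = 3^{12} · 3^{2} ≡ 3^{2} ≡ 9 (mod 13)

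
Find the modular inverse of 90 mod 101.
Since 101 is prime, by Fermat 90^(-1) ≡ 90^{99} ≡ 55 (mod 101). Verify: 90 × 55 = 4950 ≡ 1 (mod 101)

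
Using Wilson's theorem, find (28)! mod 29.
By Wilson's theorem, (28)! ≡ -1 ≡ 28 mod 29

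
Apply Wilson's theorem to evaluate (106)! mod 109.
(108)! = (106)! × (107) × (108) ≡ -1 (mod 109). So (106)! ≡ -1 × [(108)(107)]^(-1) ≡ 54 (mod 109)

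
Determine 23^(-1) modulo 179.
Since 179 is prime, by Fermat 23^(-1) ≡ 23^{177} ≡ 109 mod 179. Verify: 23 × 109 = 2507 ≡ 1 mod 179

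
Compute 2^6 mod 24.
By repeated squaring mod 24: 2^{1}≡2, 2^{2}≡4, 2^{4}≡16. Then 2^{6} = 2^{4+2} ≡ 16 × 4 ≡ 16 mod 24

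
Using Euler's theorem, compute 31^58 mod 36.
By Euler: 31^{12} ≡ 1 (mod 36) since gcd(31, 36) = 1. 58 = 4×12 + 10. So 31^{58} ≡ 31^{10} ≡ 13 (mod 36)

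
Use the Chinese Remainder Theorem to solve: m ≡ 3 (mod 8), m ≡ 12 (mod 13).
M = 8 × 13 = 104. M₁ = 13, y₁ ≡ 5 (mod 8). M₂ = 8, y₂ ≡ 5 (mod 13). m = 3×13×5 + 12×8×5 ≡ 51 (mod 104)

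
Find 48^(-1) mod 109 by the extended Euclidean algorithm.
Extended GCD: 48(25) + 109(-11) = 1. So 48^(-1) ≡ 25 mod 109. Verify: 48 × 25 = 1200 ≡ 1 mod 109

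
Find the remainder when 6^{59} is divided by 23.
By Fermat: 6^{22} ≡ 1 mod 23. 59 = 2×22 + 15. So 6^{59} ≡ 6^{15} ≡ 8 mod 23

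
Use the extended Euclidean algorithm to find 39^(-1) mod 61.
Extended GCD: 39(-25) + 61(16) = 1. So 39^(-1) ≡ -25 ≡ 36 (mod 61). Verify: 39 × 36 = 1404 ≡ 1 (mod 61)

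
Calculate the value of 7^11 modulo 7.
By repeated squaring (mod 7): 7^{1}≡0, 7^{2}≡0, 7^{4}≡0, 7^{8}≡0. Then 7^{11} = 7^{8+2+1} ≡ 0 × 0 × 0 ≡ 0 (mod 7)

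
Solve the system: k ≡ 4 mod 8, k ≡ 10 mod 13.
M = 8 × 13 = 104. M₁ = 13, y₁ ≡ 5 mod 8. M₂ = 8, y₂ ≡ 5 mod 13. k = 4×13×5 + 10×8×5 ≡ 36 mod 104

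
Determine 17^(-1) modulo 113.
Since 113 is prime, by Fermat 17^(-1) ≡ 17^{111} ≡ 20 mod 113. Verify: 17 × 20 = 340 ≡ 1 mod 113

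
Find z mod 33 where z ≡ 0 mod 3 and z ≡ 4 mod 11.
M = 3 × 11 = 33. M₁ = 11, y₁ ≡ 2 mod 3. M₂ = 3, y₂ ≡ 4 mod 11. z = 0×11×2 + 4×3×4 ≡ 15 mod 33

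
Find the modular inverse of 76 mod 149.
Since 149 is prime, by Fermat 76^(-1) ≡ 76^{147} ≡ 100 mod 149. Verify: 76 × 100 = 7600 ≡ 1 mod 149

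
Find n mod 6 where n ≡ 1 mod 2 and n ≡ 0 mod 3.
M = 2 × 3 = 6. M₁ = 3, y₁ ≡ 1 mod 2. M₂ = 2, y₂ ≡ 2 mod 3. n = 1×3×1 + 0×2×2 ≡ 3 mod 6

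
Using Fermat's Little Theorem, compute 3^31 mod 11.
By Fermat: 3^{10} ≡ 1 mod 11. 31 = 3×10 + 1. So 3^{31} ≡ 3^{1} ≡ 3 mod 11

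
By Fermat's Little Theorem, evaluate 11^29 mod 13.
By Fermat: 11^{12} ≡ 1 mod 13. 29 = 2×12 + 5. So 11^{29} ≡ 11^{5} ≡ 7 mod 13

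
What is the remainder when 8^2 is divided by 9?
8^{2} = 64 ≡ 1 (mod 9)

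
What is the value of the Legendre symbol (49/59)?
(49/59) = 49^{29} mod 59 = 1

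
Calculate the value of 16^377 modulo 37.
Using Fermat: 16^{36} ≡ 1 (mod 37). 377 ≡ 17 (mod 36). So 16^{377} ≡ 16^{17} ≡ 7 (mod 37)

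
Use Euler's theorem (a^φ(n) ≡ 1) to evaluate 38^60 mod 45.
By Euler: 38^{24} ≡ 1 (mod 45) since gcd(38, 45) = 1. 60 = 2×24 + 12. So 38^{60} ≡ 38^{12} ≡ 1 (mod 45)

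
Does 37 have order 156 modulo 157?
37^{39} ≡ 1 mod 157 and 39 < 156, so ord_157(37) = 39 ≠ 156 and 37 is not a primitive root.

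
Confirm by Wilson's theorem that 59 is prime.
(58)! mod 59 = 58. Since this equals -1 mod 59, Wilson confirms 59 is prime.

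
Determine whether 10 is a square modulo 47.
By Euler's criterion: 10^{23} ≡ 46 (mod 47). Since this equals -1 (≡ 46), 10 is not a QR.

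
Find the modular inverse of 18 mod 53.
Since 53 is prime, by Fermat 18^(-1) ≡ 18^{51} ≡ 3 mod 53. Verify: 18 × 3 = 54 ≡ 1 mod 53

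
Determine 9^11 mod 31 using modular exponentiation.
By repeated squaring mod 31: 9^{1}≡9, 9^{2}≡19, 9^{4}≡20, 9^{8}≡28. Then 9^{11} = 9^{8+2+1} ≡ 28 × 19 × 9 ≡ 14 mod 31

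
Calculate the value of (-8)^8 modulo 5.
Using Fermat: (-8)^{4} ≡ 1 (mod 5). 8 ≡ 0 (mod 4). So (-8)^{8} ≡ (-8)^{0} ≡ 1 (mod 5)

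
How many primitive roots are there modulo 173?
There are φ(173-1) = φ(172) = 84 primitive roots modulo 173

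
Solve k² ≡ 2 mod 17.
The square roots of 2 mod 17 are 6 and 11. Verify: 6² = 36 ≡ 2 mod 17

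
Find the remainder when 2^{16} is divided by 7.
By Fermat: 2^{6} ≡ 1 (mod 7). 16 = 2×6 + 4. So 2^{16} ≡ 2^{4} ≡ 2 (mod 7)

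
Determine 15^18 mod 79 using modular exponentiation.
By repeated squaring mod 79: 15^{1}≡15, 15^{2}≡67, 15^{4}≡65, 15^{8}≡38, 15^{16}≡22. Then 15^{18} = 15^{16+2} ≡ 22 × 67 ≡ 52 mod 79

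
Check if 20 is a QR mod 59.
By Euler's criterion: 20^{29} ≡ 1 (mod 59). Since this equals 1, 20 is a QR.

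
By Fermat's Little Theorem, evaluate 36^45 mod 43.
By Fermat: 36^{42} ≡ 1 (mod 43). So 36^{45} = 36^{42} · 36^{3} ≡ 36^{3} ≡ 1 (mod 43)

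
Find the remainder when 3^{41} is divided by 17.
By Fermat: 3^{16} ≡ 1 (mod 17). 41 = 2×16 + 9. So 3^{41} ≡ 3^{9} ≡ 14 (mod 17)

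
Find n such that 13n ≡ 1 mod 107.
Since 107 is prime, by Fermat 13^(-1) ≡ 13^{105} ≡ 33 mod 107. Verify: 13 × 33 = 429 ≡ 1 mod 107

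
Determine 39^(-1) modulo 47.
Since 47 is prime, by Fermat 39^(-1) ≡ 39^{45} ≡ 41 mod 47. Verify: 39 × 41 = 1599 ≡ 1 mod 47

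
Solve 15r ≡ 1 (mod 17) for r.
Since 17 is prime, by Fermat 15^(-1) ≡ 15^{15} ≡ 8 (mod 17). Verify: 15 × 8 = 120 ≡ 1 (mod 17)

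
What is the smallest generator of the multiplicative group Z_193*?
g = 5. Powers: [5, 25, 125, 46, 37, 185, 153, ...] generates all 192 non-zero residues.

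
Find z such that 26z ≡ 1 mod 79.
Since 79 is prime, by Fermat 26^(-1) ≡ 26^{77} ≡ 76 mod 79. Verify: 26 × 76 = 1976 ≡ 1 mod 79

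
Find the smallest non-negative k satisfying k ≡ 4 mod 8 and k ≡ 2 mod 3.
M = 8 × 3 = 24. M₁ = 3, y₁ ≡ 3 mod 8. M₂ = 8, y₂ ≡ 2 mod 3. k = 4×3×3 + 2×8×2 ≡ 20 mod 24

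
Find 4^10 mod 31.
By repeated squaring mod 31: 4^{1}≡4, 4^{2}≡16, 4^{4}≡8, 4^{8}≡2. Then 4^{10} = 4^{8+2} ≡ 2 × 16 ≡ 1 mod 31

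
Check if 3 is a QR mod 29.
By Euler's criterion: 3^{14} ≡ 28 (mod 29). Since this equals -1 (≡ 28), 3 is not a QR.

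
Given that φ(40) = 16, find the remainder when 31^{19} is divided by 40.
By Euler: 31^{16} ≡ 1 (mod 40) since gcd(31, 40) = 1. 19 = 1×16 + 3. So 31^{19} ≡ 31^{3} ≡ 31 (mod 40)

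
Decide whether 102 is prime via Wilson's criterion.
(101)! mod 102 = 0. Since 0 ≢ -1 (mod 102), 102 is not prime.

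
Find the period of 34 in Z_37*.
Powers of 34 mod 37: 34^1≡34, 34^2≡9, 34^3≡10, 34^4≡7, 34^5≡16, 34^6≡26, 34^7≡33, 34^8≡12, 34^9≡1. ord_37(34) = 9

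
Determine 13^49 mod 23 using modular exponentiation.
Using Fermat: 13^{22} ≡ 1 mod 23. 49 ≡ 5 mod 22. So 13^{49} ≡ 13^{5} ≡ 4 mod 23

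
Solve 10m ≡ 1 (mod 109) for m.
Since 109 is prime, by Fermat 10^(-1) ≡ 10^{107} ≡ 11 (mod 109). Verify: 10 × 11 = 110 ≡ 1 (mod 109)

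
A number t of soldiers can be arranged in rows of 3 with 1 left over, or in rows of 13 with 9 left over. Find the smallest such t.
M = 3 × 13 = 39. M₁ = 13, y₁ ≡ 1 (mod 3). M₂ = 3, y₂ ≡ 9 (mod 13). t = 1×13×1 + 9×3×9 ≡ 22 (mod 39)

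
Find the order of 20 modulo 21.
Powers of 20 mod 21: 20^1≡20, 20^2≡1. Order = 2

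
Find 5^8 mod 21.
By repeated squaring mod 21: 5^{1}≡5, 5^{2}≡4, 5^{4}≡16, 5^{8}≡4. So 5^{8} ≡ 4 mod 21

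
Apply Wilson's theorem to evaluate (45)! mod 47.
(46)! = (45)! × (46) ≡ -1 (mod 47). So (45)! ≡ -1 × (46)^(-1) ≡ (-1)×(-1) = 1 (mod 47)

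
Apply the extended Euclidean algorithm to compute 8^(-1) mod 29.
Extended GCD: 8(11) + 29(-3) = 1. So 8^(-1) ≡ 11 mod 29. Verify: 8 × 11 = 88 ≡ 1 mod 29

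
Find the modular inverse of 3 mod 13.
Since 13 is prime, by Fermat 3^(-1) ≡ 3^{11} ≡ 9 (mod 13). Verify: 3 × 9 = 27 ≡ 1 (mod 13)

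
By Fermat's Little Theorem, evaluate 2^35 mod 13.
By Fermat: 2^{12} ≡ 1 mod 13. 35 = 2×12 + 11. So 2^{35} ≡ 2^{11} ≡ 7 mod 13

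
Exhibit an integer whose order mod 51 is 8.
19 has order 8 mod 51 since 19^{8} ≡ 1 mod 51 and no smaller power works.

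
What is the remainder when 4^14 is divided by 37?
By repeated squaring mod 37: 4^{1}≡4, 4^{2}≡16, 4^{4}≡34, 4^{8}≡9. Then 4^{14} = 4^{8+4+2} ≡ 9 × 34 × 16 ≡ 12 mod 37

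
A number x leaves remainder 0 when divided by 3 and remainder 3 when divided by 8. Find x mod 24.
M = 3 × 8 = 24. M₁ = 8, y₁ ≡ 2 mod 3. M₂ = 3, y₂ ≡ 3 mod 8. x = 0×8×2 + 3×3×3 ≡ 3 mod 24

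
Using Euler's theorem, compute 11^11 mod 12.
By Euler: 11^{4} ≡ 1 (mod 12) since gcd(11, 12) = 1. 11 = 2×4 + 3. So 11^{11} ≡ 11^{3} ≡ 11 (mod 12)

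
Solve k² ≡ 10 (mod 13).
The square roots of 10 mod 13 are 7 and 6. Verify: 7² = 49 ≡ 10 (mod 13)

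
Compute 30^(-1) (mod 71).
Since 71 is prime, by Fermat 30^(-1) ≡ 30^{69} ≡ 45 (mod 71). Verify: 30 × 45 = 1350 ≡ 1 (mod 71)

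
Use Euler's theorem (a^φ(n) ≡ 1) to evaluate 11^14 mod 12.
By Euler: 11^{4} ≡ 1 mod 12 since gcd(11, 12) = 1. 14 = 3×4 + 2. So 11^{14} ≡ 11^{2} ≡ 1 mod 12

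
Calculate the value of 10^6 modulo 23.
By repeated squaring mod 23: 10^{1}≡10, 10^{2}≡8, 10^{4}≡18. Then 10^{6} = 10^{4+2} ≡ 18 × 8 ≡ 6 mod 23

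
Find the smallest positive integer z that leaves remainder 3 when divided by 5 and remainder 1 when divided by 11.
M = 5 × 11 = 55. M₁ = 11, y₁ ≡ 1 mod 5. M₂ = 5, y₂ ≡ 9 mod 11. z = 3×11×1 + 1×5×9 ≡ 23 mod 55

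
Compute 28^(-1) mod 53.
Since 53 is prime, by Fermat 28^(-1) ≡ 28^{51} ≡ 36 mod 53. Verify: 28 × 36 = 1008 ≡ 1 mod 53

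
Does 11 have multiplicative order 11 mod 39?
Powers of 11 mod 39: 11^1≡11, 11^2≡4, 11^3≡5, 11^4≡16, 11^5≡20, 11^6≡25, 11^7≡2, 11^8≡22, 11^9≡8, 11^10≡10, 11^11≡32, 11^12≡1. 11^11≡32≢1, so ord ≠ 11. No, the actual order is 12.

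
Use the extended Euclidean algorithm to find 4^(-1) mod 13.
Extended GCD: 4(-3) + 13(1) = 1. So 4^(-1) ≡ -3 ≡ 10 mod 13. Verify: 4 × 10 = 40 ≡ 1 mod 13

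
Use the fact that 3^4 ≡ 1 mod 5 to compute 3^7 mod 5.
By Fermat: 3^{4} ≡ 1 mod 5. So 3^{7} = 3^{4} · 3^{3} ≡ 3^{3} ≡ 2 mod 5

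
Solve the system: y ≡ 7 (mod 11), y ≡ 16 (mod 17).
M = 11 × 17 = 187. M₁ = 17, y₁ ≡ 2 (mod 11). M₂ = 11, y₂ ≡ 14 (mod 17). y = 7×17×2 + 16×11×14 ≡ 84 (mod 187)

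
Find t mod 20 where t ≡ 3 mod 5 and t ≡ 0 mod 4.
M = 5 × 4 = 20. M₁ = 4, y₁ ≡ 4 mod 5. M₂ = 5, y₂ ≡ 1 mod 4. t = 3×4×4 + 0×5×1 ≡ 8 mod 20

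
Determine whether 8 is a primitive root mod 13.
8^{4} ≡ 1 mod 13 and 4 < 12, so ord_13(8) = 4 ≠ 12 and 8 is not a primitive root.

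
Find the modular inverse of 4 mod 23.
Since 23 is prime, by Fermat 4^(-1) ≡ 4^{21} ≡ 6 (mod 23). Verify: 4 × 6 = 24 ≡ 1 (mod 23)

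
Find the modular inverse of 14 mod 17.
Since 17 is prime, by Fermat 14^(-1) ≡ 14^{15} ≡ 11 (mod 17). Verify: 14 × 11 = 154 ≡ 1 (mod 17)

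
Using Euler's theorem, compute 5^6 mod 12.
By Euler: 5^{4} ≡ 1 (mod 12) since gcd(5, 12) = 1. 6 = 1×4 + 2. So 5^{6} ≡ 5^{2} ≡ 1 (mod 12)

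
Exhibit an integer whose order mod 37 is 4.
6 has order 4 mod 37 since 6^{4} ≡ 1 (mod 37) and no smaller power works.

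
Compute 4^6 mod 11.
By repeated squaring mod 11: 4^{1}≡4, 4^{2}≡5, 4^{4}≡3. Then 4^{6} = 4^{4+2} ≡ 3 × 5 ≡ 4 mod 11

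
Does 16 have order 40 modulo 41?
16^{5} ≡ 1 (mod 41) and 5 < 40, so ord_41(16) = 5 ≠ 40 and 16 is not a primitive root.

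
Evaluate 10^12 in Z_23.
By repeated squaring mod 23: 10^{1}≡10, 10^{2}≡8, 10^{4}≡18, 10^{8}≡2. Then 10^{12} = 10^{8+4} ≡ 2 × 18 ≡ 13 mod 23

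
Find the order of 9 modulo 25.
Powers of 9 mod 25: 9^1≡9, 9^2≡6, 9^3≡4, 9^4≡11, 9^5≡24, 9^6≡16, 9^7≡19, 9^8≡21, 9^9≡14, 9^10≡1. Order = 10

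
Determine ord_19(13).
Powers of 13 mod 19: 13^1≡13, 13^2≡17, 13^3≡12, 13^4≡4, 13^5≡14, 13^6≡11, 13^7≡10, 13^8≡16, 13^9≡18, 13^10≡6, 13^11≡2, 13^12≡7, 13^13≡15, 13^14≡5, 13^15≡8, 13^16≡9, 13^17≡3, 13^18≡1. ord_19(13) = 18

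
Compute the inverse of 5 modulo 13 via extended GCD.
Extended GCD: 5(-5) + 13(2) = 1. So 5^(-1) ≡ -5 ≡ 8 (mod 13). Verify: 5 × 8 = 40 ≡ 1 (mod 13)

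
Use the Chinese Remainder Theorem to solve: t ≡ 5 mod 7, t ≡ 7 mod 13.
M = 7 × 13 = 91. M₁ = 13, y₁ ≡ 6 mod 7. M₂ = 7, y₂ ≡ 2 mod 13. t = 5×13×6 + 7×7×2 ≡ 33 mod 91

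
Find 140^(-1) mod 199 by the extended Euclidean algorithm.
Extended GCD: 140(-27) + 199(19) = 1. So 140^(-1) ≡ -27 ≡ 172 mod 199. Verify: 140 × 172 = 24080 ≡ 1 mod 199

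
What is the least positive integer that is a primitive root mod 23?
g = 5. For each prime q|22: 5^{11}≡22, 5^{2}≡2, none ≡ 1, so ord_23(5) = 22 and 5 is a primitive root.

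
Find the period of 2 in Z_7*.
Powers of 2 mod 7: 2^1≡2, 2^2≡4, 2^3≡1. Order = 3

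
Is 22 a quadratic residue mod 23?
By Euler's criterion: 22^{11} ≡ 22 mod 23. Since this equals -1 (≡ 22), 22 is not a QR.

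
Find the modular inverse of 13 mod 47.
Since 47 is prime, by Fermat 13^(-1) ≡ 13^{45} ≡ 29 (mod 47). Verify: 13 × 29 = 377 ≡ 1 (mod 47)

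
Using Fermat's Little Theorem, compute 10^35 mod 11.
By Fermat: 10^{10} ≡ 1 (mod 11). 35 = 3×10 + 5. So 10^{35} ≡ 10^{5} ≡ 10 (mod 11)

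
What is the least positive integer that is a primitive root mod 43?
g = 3. For each prime q|42: 3^{21}≡42, 3^{14}≡36, 3^{6}≡41, none ≡ 1, so ord_43(3) = 42 and 3 is a primitive root.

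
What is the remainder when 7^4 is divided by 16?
7^{4} = 2401 ≡ 1 (mod 16)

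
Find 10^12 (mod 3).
Using Fermat: 10^{2} ≡ 1 (mod 3). 12 ≡ 0 (mod 2). So 10^{12} ≡ 10^{0} ≡ 1 (mod 3)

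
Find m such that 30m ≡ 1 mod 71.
Since 71 is prime, by Fermat 30^(-1) ≡ 30^{69} ≡ 45 mod 71. Verify: 30 × 45 = 1350 ≡ 1 mod 71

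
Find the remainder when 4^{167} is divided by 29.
By Fermat: 4^{28} ≡ 1 (mod 29). 167 = 5×28 + 27. So 4^{167} ≡ 4^{27} ≡ 22 (mod 29)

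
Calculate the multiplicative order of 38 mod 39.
Powers of 38 mod 39: 38^1≡38, 38^2≡1. Order = 2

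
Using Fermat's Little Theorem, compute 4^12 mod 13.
By Fermat's Little Theorem, 4^{12} ≡ 1 (mod 13) since 13 is prime and gcd(4, 13) = 1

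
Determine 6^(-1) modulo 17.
Since 17 is prime, by Fermat 6^(-1) ≡ 6^{15} ≡ 3 (mod 17). Verify: 6 × 3 = 18 ≡ 1 (mod 17)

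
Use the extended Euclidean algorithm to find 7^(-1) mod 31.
Extended GCD: 7(9) + 31(-2) = 1. So 7^(-1) ≡ 9 (mod 31). Verify: 7 × 9 = 63 ≡ 1 (mod 31)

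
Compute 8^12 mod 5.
Using Fermat: 8^{4} ≡ 1 mod 5. 12 ≡ 0 mod 4. So 8^{12} ≡ 8^{0} ≡ 1 mod 5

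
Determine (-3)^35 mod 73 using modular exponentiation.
By repeated squaring mod 73: (-3)^{1}≡70, (-3)^{2}≡9, (-3)^{4}≡8, (-3)^{8}≡64, (-3)^{16}≡8, (-3)^{32}≡64. Then (-3)^{35} = (-3)^{32+2+1} ≡ 64 × 9 × 70 ≡ 24 mod 73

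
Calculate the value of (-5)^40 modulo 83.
By repeated squaring (mod 83): (-5)^{1}≡78, (-5)^{2}≡25, (-5)^{4}≡44, (-5)^{8}≡27, (-5)^{16}≡65, (-5)^{32}≡75. Then (-5)^{40} = (-5)^{32+8} ≡ 75 × 27 ≡ 33 (mod 83)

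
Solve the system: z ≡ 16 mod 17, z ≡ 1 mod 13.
M = 17 × 13 = 221. M₁ = 13, y₁ ≡ 4 mod 17. M₂ = 17, y₂ ≡ 10 mod 13. z = 16×13×4 + 1×17×10 ≡ 118 mod 221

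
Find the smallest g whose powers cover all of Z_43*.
g = 3. For each prime q|42: 3^{21}≡42, 3^{14}≡36, 3^{6}≡41, none ≡ 1, so ord_43(3) = 42 and 3 is a primitive root.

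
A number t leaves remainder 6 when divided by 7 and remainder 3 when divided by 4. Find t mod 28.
M = 7 × 4 = 28. M₁ = 4, y₁ ≡ 2 mod 7. M₂ = 7, y₂ ≡ 3 mod 4. t = 6×4×2 + 3×7×3 ≡ 27 mod 28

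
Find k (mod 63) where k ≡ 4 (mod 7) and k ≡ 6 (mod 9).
M = 7 × 9 = 63. M₁ = 9, y₁ ≡ 4 (mod 7). M₂ = 7, y₂ ≡ 4 (mod 9). k = 4×9×4 + 6×7×4 ≡ 60 (mod 63)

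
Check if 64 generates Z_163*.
64^{27} ≡ 1 mod 163 and 27 < 162, so ord_163(64) = 27 ≠ 162 and 64 is not a primitive root.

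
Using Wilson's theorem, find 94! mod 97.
(96)! = (94)! × (95) × (96) ≡ -1 (mod 97). So (94)! ≡ -1 × [(96)(95)]^(-1) ≡ 48 (mod 97)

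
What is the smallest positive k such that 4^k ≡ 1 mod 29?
Powers of 4 mod 29: 4^1≡4, 4^2≡16, 4^3≡6, 4^4≡24, 4^5≡9, 4^6≡7, 4^7≡28, 4^8≡25, 4^9≡13, 4^10≡23, 4^11≡5, 4^12≡20, 4^13≡22, 4^14≡1. Order = 14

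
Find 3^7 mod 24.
By repeated squaring mod 24: 3^{1}≡3, 3^{2}≡9, 3^{4}≡9. Then 3^{7} = 3^{4+2+1} ≡ 9 × 9 × 3 ≡ 3 mod 24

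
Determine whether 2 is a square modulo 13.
By Euler's criterion: 2^{6} ≡ 12 mod 13. Since this equals -1 (≡ 12), 2 is not a QR.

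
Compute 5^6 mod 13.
By repeated squaring (mod 13): 5^{1}≡5, 5^{2}≡12, 5^{4}≡1. Then 5^{6} = 5^{4+2} ≡ 1 × 12 ≡ 12 (mod 13)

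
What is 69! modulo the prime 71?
(70)! = (69)! × (70) ≡ -1 (mod 71). So (69)! ≡ -1 × (70)^(-1) ≡ (-1)×(-1) = 1 (mod 71)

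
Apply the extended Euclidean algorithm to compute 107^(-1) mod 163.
Extended GCD: 107(32) + 163(-21) = 1. So 107^(-1) ≡ 32 (mod 163). Verify: 107 × 32 = 3424 ≡ 1 (mod 163)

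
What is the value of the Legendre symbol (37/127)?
(37/127) = 37^{63} mod 127 = 1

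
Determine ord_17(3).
Powers of 3 mod 17: 3^1≡3, 3^2≡9, 3^3≡10, 3^4≡13, 3^5≡5, 3^6≡15, 3^7≡11, 3^8≡16, 3^9≡14, 3^10≡8, 3^11≡7, 3^12≡4, 3^13≡12, 3^14≡2, 3^15≡6, 3^16≡1. So the order of 3 is 16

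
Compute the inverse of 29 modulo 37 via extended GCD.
Extended GCD: 29(-14) + 37(11) = 1. So 29^(-1) ≡ -14 ≡ 23 mod 37. Verify: 29 × 23 = 667 ≡ 1 mod 37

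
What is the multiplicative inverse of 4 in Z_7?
Since 7 is prime, by Fermat 4^(-1) ≡ 4^{5} ≡ 2 mod 7. Verify: 4 × 2 = 8 ≡ 1 mod 7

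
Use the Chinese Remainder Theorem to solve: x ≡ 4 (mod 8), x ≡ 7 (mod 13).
M = 8 × 13 = 104. M₁ = 13, y₁ ≡ 5 (mod 8). M₂ = 8, y₂ ≡ 5 (mod 13). x = 4×13×5 + 7×8×5 ≡ 20 (mod 104)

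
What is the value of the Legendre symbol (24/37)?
(24/37) = 24^{18} mod 37 = -1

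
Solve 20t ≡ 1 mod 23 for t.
Since 23 is prime, by Fermat 20^(-1) ≡ 20^{21} ≡ 15 mod 23. Verify: 20 × 15 = 300 ≡ 1 mod 23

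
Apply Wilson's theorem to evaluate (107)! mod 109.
(108)! = (107)! × (108) ≡ -1 mod 109. So (107)! ≡ -1 × (108)^(-1) ≡ (-1)×(-1) = 1 mod 109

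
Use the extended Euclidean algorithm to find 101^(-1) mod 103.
Extended GCD: 101(51) + 103(-50) = 1. So 101^(-1) ≡ 51 (mod 103). Verify: 101 × 51 = 5151 ≡ 1 (mod 103)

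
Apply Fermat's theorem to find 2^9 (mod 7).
By Fermat: 2^{6} ≡ 1 (mod 7). So 2^{9} = 2^{6} · 2^{3} ≡ 2^{3} ≡ 1 (mod 7)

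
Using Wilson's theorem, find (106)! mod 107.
By Wilson's theorem, (106)! ≡ -1 ≡ 106 (mod 107)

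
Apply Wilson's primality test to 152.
(151)! mod 152 = 0. Since 0 ≢ -1 (mod 152), 152 is not prime.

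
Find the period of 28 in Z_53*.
Powers of 28 mod 53: 28^1≡28, 28^2≡42, 28^3≡10, 28^4≡15, 28^5≡49, 28^6≡47, 28^7≡44, 28^8≡13, 28^9≡46, 28^10≡16, 28^11≡24, 28^12≡36, 28^13≡1. ord_53(28) = 13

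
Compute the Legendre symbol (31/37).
(31/37) = 31^{18} mod 37 = -1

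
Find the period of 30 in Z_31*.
Powers of 30 mod 31: 30^1≡30, 30^2≡1. Order = 2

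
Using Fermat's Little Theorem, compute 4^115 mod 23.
By Fermat: 4^{22} ≡ 1 (mod 23). 115 = 5×22 + 5. So 4^{115} ≡ 4^{5} ≡ 12 (mod 23)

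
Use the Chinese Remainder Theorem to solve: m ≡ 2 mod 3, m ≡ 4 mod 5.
M = 3 × 5 = 15. M₁ = 5, y₁ ≡ 2 mod 3. M₂ = 3, y₂ ≡ 2 mod 5. m = 2×5×2 + 4×3×2 ≡ 14 mod 15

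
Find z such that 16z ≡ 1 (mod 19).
Since 19 is prime, by Fermat 16^(-1) ≡ 16^{17} ≡ 6 (mod 19). Verify: 16 × 6 = 96 ≡ 1 (mod 19)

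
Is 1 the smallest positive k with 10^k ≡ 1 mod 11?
Powers of 10 mod 11: 10^1≡10, 10^2≡1. 10^1≡10≢1, so ord ≠ 1. No, the actual order is 2.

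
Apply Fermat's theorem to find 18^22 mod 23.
By Fermat's Little Theorem, 18^{22} ≡ 1 mod 23 since 23 is prime and gcd(18, 23) = 1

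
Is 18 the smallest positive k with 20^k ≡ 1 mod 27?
Powers of 20 mod 27: 20^1≡20, 20^2≡22, 20^3≡8, 20^4≡25, 20^5≡14, 20^6≡10, 20^7≡11, 20^8≡4, 20^9≡26, 20^10≡7, 20^11≡5, 20^12≡19, 20^13≡2, 20^14≡13, 20^15≡17, 20^16≡16, 20^17≡23, 20^18≡1. First k with 20^k≡1 is k=18. Yes, ord_27(20) = 18.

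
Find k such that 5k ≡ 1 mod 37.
Since 37 is prime, by Fermat 5^(-1) ≡ 5^{35} ≡ 15 mod 37. Verify: 5 × 15 = 75 ≡ 1 mod 37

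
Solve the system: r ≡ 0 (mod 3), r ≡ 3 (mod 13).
M = 3 × 13 = 39. M₁ = 13, y₁ ≡ 1 (mod 3). M₂ = 3, y₂ ≡ 9 (mod 13). r = 0×13×1 + 3×3×9 ≡ 3 (mod 39)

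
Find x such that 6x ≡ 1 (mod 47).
Since 47 is prime, by Fermat 6^(-1) ≡ 6^{45} ≡ 8 (mod 47). Verify: 6 × 8 = 48 ≡ 1 (mod 47)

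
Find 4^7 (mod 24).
By repeated squaring (mod 24): 4^{1}≡4, 4^{2}≡16, 4^{4}≡16. Then 4^{7} = 4^{4+2+1} ≡ 16 × 16 × 4 ≡ 16 (mod 24)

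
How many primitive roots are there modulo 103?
A prime p has φ(p-1) primitive roots; here φ(102) = 32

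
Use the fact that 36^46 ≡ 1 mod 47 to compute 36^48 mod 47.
By Fermat: 36^{46} ≡ 1 mod 47. So 36^{48} = 36^{46} · 36^{2} ≡ 36^{2} ≡ 27 mod 47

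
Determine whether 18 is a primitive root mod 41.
18^{5} ≡ 1 mod 41 and 5 < 40, so ord_41(18) = 5 ≠ 40 and 18 is not a primitive root.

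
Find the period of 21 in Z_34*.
Powers of 21 mod 34: 21^1≡21, 21^2≡33, 21^3≡13, 21^4≡1. Order = 4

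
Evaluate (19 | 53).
(19/53) = 19^{26} mod 53 = -1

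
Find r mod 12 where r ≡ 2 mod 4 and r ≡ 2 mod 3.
M = 4 × 3 = 12. M₁ = 3, y₁ ≡ 3 mod 4. M₂ = 4, y₂ ≡ 1 mod 3. r = 2×3×3 + 2×4×1 ≡ 2 mod 12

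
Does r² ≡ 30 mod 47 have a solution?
By Euler's criterion: 30^{23} ≡ 46 mod 47. Since this equals -1 (≡ 46), 30 is not a QR.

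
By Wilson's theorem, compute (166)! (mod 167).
By Wilson's theorem, (166)! ≡ -1 ≡ 166 (mod 167)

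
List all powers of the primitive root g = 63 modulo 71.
63^1, 63^2, ..., 63^{70} mod 71: [63, 64, 56, 49, 34, 12, 46, 58, 33, 20, 53, 2, 55, 57, 41, 27, 68, 24, 21, 45, 66, 40, 35, 4, 39, 43, 11, 54, 65, 48, 42, 19, 61, 9, 70, 8, 7, 15, 22, 37, 59, 25, 13, 38, 51, 18, 69, 16, 14, 30, 44, 3, 47, 50, 26, 5, 31, 36, 67, 32, 28, 60, 17, 6, 23, 29, 52, 10, 62, 1]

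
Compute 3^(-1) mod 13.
Since 13 is prime, by Fermat 3^(-1) ≡ 3^{11} ≡ 9 mod 13. Verify: 3 × 9 = 27 ≡ 1 mod 13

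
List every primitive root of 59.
There are φ(58) = 28 primitive roots mod 59: {2, 6, 8, 10, 11, 13, 14, 18, 23, 24, 30, 31, 32, 33, 34, 37, 38, 39, 40, 42, 43, 44, 47, 50, 52, 54, 55, 56}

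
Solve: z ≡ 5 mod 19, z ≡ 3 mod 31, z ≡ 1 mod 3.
M = 19 × 31 × 3 = 1767. M₁ = 93, y₁ ≡ 9 mod 19. M₂ = 57, y₂ ≡ 6 mod 31. M₃ = 589, y₃ ≡ 1 mod 3. z = 5×93×9 + 3×57×6 + 1×589×1 ≡ 499 mod 1767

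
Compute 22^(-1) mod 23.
Since 23 is prime, by Fermat 22^(-1) ≡ 22^{21} ≡ 22 mod 23. Verify: 22 × 22 = 484 ≡ 1 mod 23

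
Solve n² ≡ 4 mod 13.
The square roots of 4 mod 13 are 11 and 2. Verify: 11² = 121 ≡ 4 mod 13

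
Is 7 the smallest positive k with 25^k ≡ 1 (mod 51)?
Powers of 25 mod 51: 25^1≡25, 25^2≡13, 25^3≡19, 25^4≡16, 25^5≡43, 25^6≡4, 25^7≡49, 25^8≡1. 25^7≡49≢1, so ord ≠ 7. No, the actual order is 8.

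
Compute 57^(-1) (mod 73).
Since 73 is prime, by Fermat 57^(-1) ≡ 57^{71} ≡ 41 (mod 73). Verify: 57 × 41 = 2337 ≡ 1 (mod 73)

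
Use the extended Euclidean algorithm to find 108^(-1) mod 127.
Extended GCD: 108(20) + 127(-17) = 1. So 108^(-1) ≡ 20 (mod 127). Verify: 108 × 20 = 2160 ≡ 1 (mod 127)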